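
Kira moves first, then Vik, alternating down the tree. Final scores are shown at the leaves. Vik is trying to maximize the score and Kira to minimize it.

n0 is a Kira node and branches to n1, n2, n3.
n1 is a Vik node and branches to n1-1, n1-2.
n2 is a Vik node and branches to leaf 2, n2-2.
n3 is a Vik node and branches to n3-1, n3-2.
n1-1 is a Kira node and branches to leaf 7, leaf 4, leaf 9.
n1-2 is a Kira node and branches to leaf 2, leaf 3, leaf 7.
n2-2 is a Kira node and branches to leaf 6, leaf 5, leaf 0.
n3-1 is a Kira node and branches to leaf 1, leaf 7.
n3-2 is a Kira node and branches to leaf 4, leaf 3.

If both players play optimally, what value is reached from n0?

n1-1 (Kira): min(7, 4, 9) = 4
n1-2 (Kira): min(2, 3, 7) = 2
n1 (Vik): max(4, 2) = 4
n2-2 (Kira): min(6, 5, 0) = 0
n2 (Vik): max(2, 0) = 2
n3-1 (Kira): min(1, 7) = 1
n3-2 (Kira): min(4, 3) = 3
n3 (Vik): max(1, 3) = 3
n0 (Kira): min(4, 2, 3) = 2

2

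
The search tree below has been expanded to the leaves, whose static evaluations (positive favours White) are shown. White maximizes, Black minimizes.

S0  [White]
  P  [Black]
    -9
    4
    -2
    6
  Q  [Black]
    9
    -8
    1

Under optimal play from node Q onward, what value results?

-8

Q (Black): min(9, -8, 1) = -8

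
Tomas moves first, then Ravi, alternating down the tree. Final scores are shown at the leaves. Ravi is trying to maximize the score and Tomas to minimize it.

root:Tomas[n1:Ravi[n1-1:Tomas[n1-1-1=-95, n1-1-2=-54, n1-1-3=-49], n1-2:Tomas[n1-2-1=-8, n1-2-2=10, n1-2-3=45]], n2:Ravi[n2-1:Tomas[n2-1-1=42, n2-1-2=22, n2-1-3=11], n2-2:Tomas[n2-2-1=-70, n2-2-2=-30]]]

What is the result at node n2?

n2-1 (Tomas): min(42, 22, 11) = 11
n2-2 (Tomas): min(-70, -30) = -70
n2 (Ravi): max(11, -70) = 11

11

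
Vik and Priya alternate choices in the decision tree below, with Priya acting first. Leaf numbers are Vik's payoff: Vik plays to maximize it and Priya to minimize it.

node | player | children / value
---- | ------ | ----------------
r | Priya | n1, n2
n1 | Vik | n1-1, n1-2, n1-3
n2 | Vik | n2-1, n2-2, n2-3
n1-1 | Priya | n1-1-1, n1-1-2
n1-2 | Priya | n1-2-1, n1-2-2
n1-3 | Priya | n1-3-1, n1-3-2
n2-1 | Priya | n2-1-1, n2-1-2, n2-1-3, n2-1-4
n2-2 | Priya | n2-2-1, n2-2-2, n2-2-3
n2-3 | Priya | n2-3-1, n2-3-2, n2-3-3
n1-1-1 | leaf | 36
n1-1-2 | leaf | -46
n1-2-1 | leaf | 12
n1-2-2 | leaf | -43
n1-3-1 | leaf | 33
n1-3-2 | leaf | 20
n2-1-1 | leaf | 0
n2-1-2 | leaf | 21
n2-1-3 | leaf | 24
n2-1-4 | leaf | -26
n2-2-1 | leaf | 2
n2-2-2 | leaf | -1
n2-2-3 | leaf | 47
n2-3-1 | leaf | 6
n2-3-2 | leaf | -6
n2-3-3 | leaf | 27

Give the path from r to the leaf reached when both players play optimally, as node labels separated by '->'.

r -> n2 -> n2-2 -> n2-2-2

n1-1 (Priya): min(36, -46) = -46
n1-2 (Priya): min(12, -43) = -43
n1-3 (Priya): min(33, 20) = 20
n1 (Vik): max(-46, -43, 20) = 20
n2-1 (Priya): min(0, 21, 24, -26) = -26
n2-2 (Priya): min(2, -1, 47) = -1
n2-3 (Priya): min(6, -6, 27) = -6
n2 (Vik): max(-26, -1, -6) = -1
r (Priya): min(20, -1) = -1
At r, Priya picks n2 (lowest: -1).
At n2, Vik picks n2-2 (highest: -1).
At n2-2, Priya picks n2-2-2 (lowest: -1).
Terminal value -1.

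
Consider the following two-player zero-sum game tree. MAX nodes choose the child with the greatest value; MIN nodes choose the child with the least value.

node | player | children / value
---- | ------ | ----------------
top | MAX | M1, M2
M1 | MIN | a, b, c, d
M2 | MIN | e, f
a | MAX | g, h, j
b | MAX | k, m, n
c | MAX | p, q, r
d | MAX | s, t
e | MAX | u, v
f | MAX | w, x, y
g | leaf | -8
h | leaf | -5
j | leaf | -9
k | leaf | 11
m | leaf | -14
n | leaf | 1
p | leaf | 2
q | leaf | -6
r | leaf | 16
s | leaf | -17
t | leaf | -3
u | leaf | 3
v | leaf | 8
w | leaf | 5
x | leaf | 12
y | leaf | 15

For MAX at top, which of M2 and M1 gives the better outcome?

M2

e (MAX): max(3, 8) = 8
f (MAX): max(5, 12, 15) = 15
M2 (MIN): min(8, 15) = 8
a (MAX): max(-8, -5, -9) = -5
b (MAX): max(11, -14, 1) = 11
c (MAX): max(2, -6, 16) = 16
d (MAX): max(-17, -3) = -3
M1 (MIN): min(-5, 11, 16, -3) = -5
MAX prefers the higher value; M2=8, M1=-5. M2 is better since 8 > -5.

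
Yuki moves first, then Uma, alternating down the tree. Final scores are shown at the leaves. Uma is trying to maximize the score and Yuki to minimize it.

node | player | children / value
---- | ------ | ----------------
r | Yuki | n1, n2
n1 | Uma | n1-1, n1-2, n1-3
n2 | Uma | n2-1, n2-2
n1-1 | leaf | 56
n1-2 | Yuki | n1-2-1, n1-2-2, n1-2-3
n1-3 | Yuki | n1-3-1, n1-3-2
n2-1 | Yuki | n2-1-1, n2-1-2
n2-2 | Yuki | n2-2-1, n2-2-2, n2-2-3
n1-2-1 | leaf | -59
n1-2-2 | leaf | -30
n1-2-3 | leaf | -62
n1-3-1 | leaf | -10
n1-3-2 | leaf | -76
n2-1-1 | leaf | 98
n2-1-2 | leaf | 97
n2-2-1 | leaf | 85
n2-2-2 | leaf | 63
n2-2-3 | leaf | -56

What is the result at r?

n1-2 (Yuki): min(-59, -30, -62) = -62
n1-3 (Yuki): min(-10, -76) = -76
n1 (Uma): max(56, -62, -76) = 56
n2-1 (Yuki): min(98, 97) = 97
n2-2 (Yuki): min(85, 63, -56) = -56
n2 (Uma): max(97, -56) = 97
r (Yuki): min(56, 97) = 56

56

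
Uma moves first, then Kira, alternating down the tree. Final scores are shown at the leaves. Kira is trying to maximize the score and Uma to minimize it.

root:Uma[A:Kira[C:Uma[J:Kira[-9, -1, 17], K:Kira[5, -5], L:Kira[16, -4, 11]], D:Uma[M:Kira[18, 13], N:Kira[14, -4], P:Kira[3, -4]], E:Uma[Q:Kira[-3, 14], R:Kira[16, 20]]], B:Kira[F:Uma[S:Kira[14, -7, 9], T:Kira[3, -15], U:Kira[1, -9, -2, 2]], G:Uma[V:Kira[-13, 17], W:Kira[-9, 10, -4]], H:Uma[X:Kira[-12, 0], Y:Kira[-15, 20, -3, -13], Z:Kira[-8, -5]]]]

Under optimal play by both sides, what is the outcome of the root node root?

10

J (Kira): max(-9, -1, 17) = 17
K (Kira): max(5, -5) = 5
L (Kira): max(16, -4, 11) = 16
C (Uma): min(17, 5, 16) = 5
M (Kira): max(18, 13) = 18
N (Kira): max(14, -4) = 14
P (Kira): max(3, -4) = 3
D (Uma): min(18, 14, 3) = 3
Q (Kira): max(-3, 14) = 14
R (Kira): max(16, 20) = 20
E (Uma): min(14, 20) = 14
A (Kira): max(5, 3, 14) = 14
S (Kira): max(14, -7, 9) = 14
T (Kira): max(3, -15) = 3
U (Kira): max(1, -9, -2, 2) = 2
F (Uma): min(14, 3, 2) = 2
V (Kira): max(-13, 17) = 17
W (Kira): max(-9, 10, -4) = 10
G (Uma): min(17, 10) = 10
X (Kira): max(-12, 0) = 0
Y (Kira): max(-15, 20, -3, -13) = 20
Z (Kira): max(-8, -5) = -5
H (Uma): min(0, 20, -5) = -5
B (Kira): max(2, 10, -5) = 10
root (Uma): min(14, 10) = 10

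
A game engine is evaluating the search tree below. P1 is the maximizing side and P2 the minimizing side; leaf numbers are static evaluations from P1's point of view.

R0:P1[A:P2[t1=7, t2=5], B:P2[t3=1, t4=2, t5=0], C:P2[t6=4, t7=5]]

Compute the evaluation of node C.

C (P2): min(4, 5) = 4

4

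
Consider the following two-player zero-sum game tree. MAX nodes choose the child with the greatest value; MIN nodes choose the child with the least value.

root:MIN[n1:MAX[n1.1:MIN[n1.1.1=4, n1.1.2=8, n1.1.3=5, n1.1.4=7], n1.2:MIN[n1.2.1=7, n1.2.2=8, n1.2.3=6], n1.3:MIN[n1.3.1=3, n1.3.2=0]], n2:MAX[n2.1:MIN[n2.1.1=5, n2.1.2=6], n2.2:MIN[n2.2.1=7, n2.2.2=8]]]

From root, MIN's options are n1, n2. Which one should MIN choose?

n1.1 (MIN): min(4, 8, 5, 7) = 4
n1.2 (MIN): min(7, 8, 6) = 6
n1.3 (MIN): min(3, 0) = 0
n1 (MAX): max(4, 6, 0) = 6
n2.1 (MIN): min(5, 6) = 5
n2.2 (MIN): min(7, 8) = 7
n2 (MAX): max(5, 7) = 7
root (MIN): min(6, 7) = 6
MIN at root wants the lowest of {n1=6, n2=7}, so chooses n1.

n1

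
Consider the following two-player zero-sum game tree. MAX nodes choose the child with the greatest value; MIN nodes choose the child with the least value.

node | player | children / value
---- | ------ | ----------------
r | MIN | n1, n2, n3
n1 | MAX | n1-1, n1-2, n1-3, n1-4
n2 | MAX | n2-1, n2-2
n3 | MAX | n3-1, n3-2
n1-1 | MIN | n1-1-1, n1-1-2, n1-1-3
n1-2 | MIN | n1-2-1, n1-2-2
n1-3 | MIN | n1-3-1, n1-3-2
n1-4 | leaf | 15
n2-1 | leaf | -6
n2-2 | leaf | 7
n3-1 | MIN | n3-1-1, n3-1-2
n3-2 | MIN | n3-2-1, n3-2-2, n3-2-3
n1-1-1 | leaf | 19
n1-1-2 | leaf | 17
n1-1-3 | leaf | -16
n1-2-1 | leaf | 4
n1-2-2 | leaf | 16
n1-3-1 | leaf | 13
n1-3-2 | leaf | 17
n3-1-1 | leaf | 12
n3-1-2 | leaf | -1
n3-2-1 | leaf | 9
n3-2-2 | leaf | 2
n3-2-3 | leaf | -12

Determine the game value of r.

n1-1 (MIN): min(19, 17, -16) = -16
n1-2 (MIN): min(4, 16) = 4
n1-3 (MIN): min(13, 17) = 13
n1 (MAX): max(-16, 4, 13, 15) = 15
n2 (MAX): max(-6, 7) = 7
n3-1 (MIN): min(12, -1) = -1
n3-2 (MIN): min(9, 2, -12) = -12
n3 (MAX): max(-1, -12) = -1
r (MIN): min(15, 7, -1) = -1

-1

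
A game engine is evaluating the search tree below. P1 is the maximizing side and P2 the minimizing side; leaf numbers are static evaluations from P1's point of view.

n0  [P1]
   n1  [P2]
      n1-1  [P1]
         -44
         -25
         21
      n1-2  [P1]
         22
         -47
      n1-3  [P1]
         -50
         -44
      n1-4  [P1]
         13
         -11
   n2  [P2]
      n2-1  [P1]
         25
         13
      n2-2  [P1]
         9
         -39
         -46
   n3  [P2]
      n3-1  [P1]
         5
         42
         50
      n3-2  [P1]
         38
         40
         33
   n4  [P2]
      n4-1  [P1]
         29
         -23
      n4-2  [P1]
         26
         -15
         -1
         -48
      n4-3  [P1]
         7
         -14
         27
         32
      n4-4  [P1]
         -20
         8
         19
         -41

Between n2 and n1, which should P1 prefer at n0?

n2

n2-1 (P1): max(25, 13) = 25
n2-2 (P1): max(9, -39, -46) = 9
n2 (P2): min(25, 9) = 9
n1-1 (P1): max(-44, -25, 21) = 21
n1-2 (P1): max(22, -47) = 22
n1-3 (P1): max(-50, -44) = -44
n1-4 (P1): max(13, -11) = 13
n1 (P2): min(21, 22, -44, 13) = -44
P1 prefers the higher value; n2=9, n1=-44. n2 is better since 9 > -44.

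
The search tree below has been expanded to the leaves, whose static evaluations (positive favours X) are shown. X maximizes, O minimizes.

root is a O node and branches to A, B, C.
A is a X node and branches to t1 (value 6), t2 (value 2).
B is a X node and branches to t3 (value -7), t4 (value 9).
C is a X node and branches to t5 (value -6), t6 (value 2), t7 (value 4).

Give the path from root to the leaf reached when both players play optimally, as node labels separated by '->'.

root -> C -> t7

A (X): max(6, 2) = 6
B (X): max(-7, 9) = 9
C (X): max(-6, 2, 4) = 4
root (O): min(6, 9, 4) = 4
At root, O picks C (lowest: 4).
At C, X picks t7 (highest: 4).
Terminal value 4.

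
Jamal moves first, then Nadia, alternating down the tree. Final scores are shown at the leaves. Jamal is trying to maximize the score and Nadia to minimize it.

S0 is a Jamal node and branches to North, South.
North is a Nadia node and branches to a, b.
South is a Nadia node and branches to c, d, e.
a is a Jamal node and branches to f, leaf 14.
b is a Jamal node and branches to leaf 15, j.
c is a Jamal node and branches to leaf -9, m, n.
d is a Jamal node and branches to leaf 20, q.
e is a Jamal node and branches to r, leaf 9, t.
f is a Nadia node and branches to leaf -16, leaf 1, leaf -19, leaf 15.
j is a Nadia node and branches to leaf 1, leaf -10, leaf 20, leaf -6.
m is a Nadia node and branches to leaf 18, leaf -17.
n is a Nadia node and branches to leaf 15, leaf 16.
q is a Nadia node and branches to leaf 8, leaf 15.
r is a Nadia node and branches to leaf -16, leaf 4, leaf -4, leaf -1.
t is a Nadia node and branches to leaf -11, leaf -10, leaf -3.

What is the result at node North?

f (Nadia): min(-16, 1, -19, 15) = -19
a (Jamal): max(-19, 14) = 14
j (Nadia): min(1, -10, 20, -6) = -10
b (Jamal): max(15, -10) = 15
North (Nadia): min(14, 15) = 14

14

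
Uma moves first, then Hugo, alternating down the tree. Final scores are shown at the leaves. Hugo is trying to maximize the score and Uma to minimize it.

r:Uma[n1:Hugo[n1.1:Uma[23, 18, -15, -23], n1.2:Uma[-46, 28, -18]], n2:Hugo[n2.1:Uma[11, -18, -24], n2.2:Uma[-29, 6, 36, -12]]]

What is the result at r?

n1.1 (Uma): min(23, 18, -15, -23) = -23
n1.2 (Uma): min(-46, 28, -18) = -46
n1 (Hugo): max(-23, -46) = -23
n2.1 (Uma): min(11, -18, -24) = -24
n2.2 (Uma): min(-29, 6, 36, -12) = -29
n2 (Hugo): max(-24, -29) = -24
r (Uma): min(-23, -24) = -24

-24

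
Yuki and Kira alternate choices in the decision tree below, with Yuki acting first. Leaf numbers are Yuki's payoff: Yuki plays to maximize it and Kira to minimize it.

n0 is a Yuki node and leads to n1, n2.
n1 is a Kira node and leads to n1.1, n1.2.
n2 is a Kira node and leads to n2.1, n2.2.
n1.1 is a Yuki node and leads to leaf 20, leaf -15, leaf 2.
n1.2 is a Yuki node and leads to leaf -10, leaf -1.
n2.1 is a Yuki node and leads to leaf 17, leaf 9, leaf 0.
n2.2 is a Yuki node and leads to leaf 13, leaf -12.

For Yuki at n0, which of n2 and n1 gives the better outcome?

n2

n2.1 (Yuki): max(17, 9, 0) = 17
n2.2 (Yuki): max(13, -12) = 13
n2 (Kira): min(17, 13) = 13
n1.1 (Yuki): max(20, -15, 2) = 20
n1.2 (Yuki): max(-10, -1) = -1
n1 (Kira): min(20, -1) = -1
Yuki prefers the higher value; n2=13, n1=-1. n2 is better since 13 > -1.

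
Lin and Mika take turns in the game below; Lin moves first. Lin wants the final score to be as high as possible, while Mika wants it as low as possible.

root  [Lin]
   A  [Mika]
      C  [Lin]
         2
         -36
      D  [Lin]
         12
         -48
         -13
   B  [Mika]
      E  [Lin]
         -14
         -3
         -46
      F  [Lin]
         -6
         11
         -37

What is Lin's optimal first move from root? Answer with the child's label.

C (Lin): max(2, -36) = 2
D (Lin): max(12, -48, -13) = 12
A (Mika): min(2, 12) = 2
E (Lin): max(-14, -3, -46) = -3
F (Lin): max(-6, 11, -37) = 11
B (Mika): min(-3, 11) = -3
root (Lin): max(2, -3) = 2
Lin at root wants the highest of {A=2, B=-3}, so chooses A.

A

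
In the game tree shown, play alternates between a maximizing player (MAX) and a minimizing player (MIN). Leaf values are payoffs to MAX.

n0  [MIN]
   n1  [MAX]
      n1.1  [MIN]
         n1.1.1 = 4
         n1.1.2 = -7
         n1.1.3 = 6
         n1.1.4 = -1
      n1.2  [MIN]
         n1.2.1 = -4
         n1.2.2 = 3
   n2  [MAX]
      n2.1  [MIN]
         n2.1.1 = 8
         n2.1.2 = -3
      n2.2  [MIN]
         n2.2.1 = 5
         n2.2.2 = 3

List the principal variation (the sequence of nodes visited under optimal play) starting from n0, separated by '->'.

n0 -> n1 -> n1.2 -> n1.2.1

n1.1 (MIN): min(4, -7, 6, -1) = -7
n1.2 (MIN): min(-4, 3) = -4
n1 (MAX): max(-7, -4) = -4
n2.1 (MIN): min(8, -3) = -3
n2.2 (MIN): min(5, 3) = 3
n2 (MAX): max(-3, 3) = 3
n0 (MIN): min(-4, 3) = -4
At n0, MIN picks n1 (lowest: -4).
At n1, MAX picks n1.2 (highest: -4).
At n1.2, MIN picks n1.2.1 (lowest: -4).
Terminal value -4.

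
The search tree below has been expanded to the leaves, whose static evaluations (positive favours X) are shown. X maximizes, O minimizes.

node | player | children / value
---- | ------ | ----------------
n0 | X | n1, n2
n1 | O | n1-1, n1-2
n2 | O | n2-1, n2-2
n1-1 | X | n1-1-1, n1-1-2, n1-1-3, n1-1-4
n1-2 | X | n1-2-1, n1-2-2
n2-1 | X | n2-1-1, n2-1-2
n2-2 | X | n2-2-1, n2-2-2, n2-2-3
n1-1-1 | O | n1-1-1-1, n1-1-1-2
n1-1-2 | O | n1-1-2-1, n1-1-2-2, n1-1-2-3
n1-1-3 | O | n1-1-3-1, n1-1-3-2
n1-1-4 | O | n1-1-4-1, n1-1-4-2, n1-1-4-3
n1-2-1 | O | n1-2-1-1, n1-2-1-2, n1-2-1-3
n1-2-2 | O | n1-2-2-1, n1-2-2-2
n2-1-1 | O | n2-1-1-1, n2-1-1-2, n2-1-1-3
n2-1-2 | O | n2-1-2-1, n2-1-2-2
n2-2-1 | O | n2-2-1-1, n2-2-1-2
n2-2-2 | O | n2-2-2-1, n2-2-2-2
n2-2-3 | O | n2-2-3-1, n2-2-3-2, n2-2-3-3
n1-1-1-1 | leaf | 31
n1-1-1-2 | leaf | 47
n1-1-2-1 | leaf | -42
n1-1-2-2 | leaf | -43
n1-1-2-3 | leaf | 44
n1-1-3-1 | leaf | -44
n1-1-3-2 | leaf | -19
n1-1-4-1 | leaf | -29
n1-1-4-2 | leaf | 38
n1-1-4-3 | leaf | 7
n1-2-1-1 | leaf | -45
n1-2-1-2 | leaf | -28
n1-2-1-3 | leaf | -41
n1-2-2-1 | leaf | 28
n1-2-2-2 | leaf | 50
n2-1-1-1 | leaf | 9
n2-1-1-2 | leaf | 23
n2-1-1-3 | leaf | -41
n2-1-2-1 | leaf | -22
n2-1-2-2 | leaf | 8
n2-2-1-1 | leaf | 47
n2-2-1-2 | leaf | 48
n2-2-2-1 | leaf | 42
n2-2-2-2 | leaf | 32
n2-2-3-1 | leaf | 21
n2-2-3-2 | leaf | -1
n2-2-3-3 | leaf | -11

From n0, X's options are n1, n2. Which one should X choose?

n1-1-1 (O): min(31, 47) = 31
n1-1-2 (O): min(-42, -43, 44) = -43
n1-1-3 (O): min(-44, -19) = -44
n1-1-4 (O): min(-29, 38, 7) = -29
n1-1 (X): max(31, -43, -44, -29) = 31
n1-2-1 (O): min(-45, -28, -41) = -45
n1-2-2 (O): min(28, 50) = 28
n1-2 (X): max(-45, 28) = 28
n1 (O): min(31, 28) = 28
n2-1-1 (O): min(9, 23, -41) = -41
n2-1-2 (O): min(-22, 8) = -22
n2-1 (X): max(-41, -22) = -22
n2-2-1 (O): min(47, 48) = 47
n2-2-2 (O): min(42, 32) = 32
n2-2-3 (O): min(21, -1, -11) = -11
n2-2 (X): max(47, 32, -11) = 47
n2 (O): min(-22, 47) = -22
n0 (X): max(28, -22) = 28
X at n0 wants the highest of {n1=28, n2=-22}, so chooses n1.

n1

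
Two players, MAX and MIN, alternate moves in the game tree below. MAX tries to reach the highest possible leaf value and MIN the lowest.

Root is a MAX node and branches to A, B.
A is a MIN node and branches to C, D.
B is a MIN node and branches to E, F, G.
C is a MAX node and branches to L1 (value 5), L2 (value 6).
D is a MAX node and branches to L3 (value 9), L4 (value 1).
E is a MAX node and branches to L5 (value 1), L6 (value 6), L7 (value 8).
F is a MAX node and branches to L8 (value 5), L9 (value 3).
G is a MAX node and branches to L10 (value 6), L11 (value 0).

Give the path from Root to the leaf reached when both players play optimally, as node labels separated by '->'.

Root -> A -> C -> L2

C (MAX): max(5, 6) = 6
D (MAX): max(9, 1) = 9
A (MIN): min(6, 9) = 6
E (MAX): max(1, 6, 8) = 8
F (MAX): max(5, 3) = 5
G (MAX): max(6, 0) = 6
B (MIN): min(8, 5, 6) = 5
Root (MAX): max(6, 5) = 6
At Root, MAX picks A (highest: 6).
At A, MIN picks C (lowest: 6).
At C, MAX picks L2 (highest: 6).
Terminal value 6.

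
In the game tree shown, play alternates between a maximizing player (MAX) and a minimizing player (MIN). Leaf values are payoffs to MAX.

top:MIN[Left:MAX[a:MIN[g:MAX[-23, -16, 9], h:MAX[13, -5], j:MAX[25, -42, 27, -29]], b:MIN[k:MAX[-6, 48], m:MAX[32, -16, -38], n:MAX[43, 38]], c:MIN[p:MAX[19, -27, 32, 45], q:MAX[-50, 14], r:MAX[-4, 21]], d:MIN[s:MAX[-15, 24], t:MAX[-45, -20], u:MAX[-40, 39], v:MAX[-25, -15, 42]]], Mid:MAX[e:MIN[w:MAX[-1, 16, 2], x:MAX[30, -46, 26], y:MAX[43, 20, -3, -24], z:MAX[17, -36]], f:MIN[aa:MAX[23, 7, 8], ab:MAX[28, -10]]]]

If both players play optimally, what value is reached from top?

23

g (MAX): max(-23, -16, 9) = 9
h (MAX): max(13, -5) = 13
j (MAX): max(25, -42, 27, -29) = 27
a (MIN): min(9, 13, 27) = 9
k (MAX): max(-6, 48) = 48
m (MAX): max(32, -16, -38) = 32
n (MAX): max(43, 38) = 43
b (MIN): min(48, 32, 43) = 32
p (MAX): max(19, -27, 32, 45) = 45
q (MAX): max(-50, 14) = 14
r (MAX): max(-4, 21) = 21
c (MIN): min(45, 14, 21) = 14
s (MAX): max(-15, 24) = 24
t (MAX): max(-45, -20) = -20
u (MAX): max(-40, 39) = 39
v (MAX): max(-25, -15, 42) = 42
d (MIN): min(24, -20, 39, 42) = -20
Left (MAX): max(9, 32, 14, -20) = 32
w (MAX): max(-1, 16, 2) = 16
x (MAX): max(30, -46, 26) = 30
y (MAX): max(43, 20, -3, -24) = 43
z (MAX): max(17, -36) = 17
e (MIN): min(16, 30, 43, 17) = 16
aa (MAX): max(23, 7, 8) = 23
ab (MAX): max(28, -10) = 28
f (MIN): min(23, 28) = 23
Mid (MAX): max(16, 23) = 23
top (MIN): min(32, 23) = 23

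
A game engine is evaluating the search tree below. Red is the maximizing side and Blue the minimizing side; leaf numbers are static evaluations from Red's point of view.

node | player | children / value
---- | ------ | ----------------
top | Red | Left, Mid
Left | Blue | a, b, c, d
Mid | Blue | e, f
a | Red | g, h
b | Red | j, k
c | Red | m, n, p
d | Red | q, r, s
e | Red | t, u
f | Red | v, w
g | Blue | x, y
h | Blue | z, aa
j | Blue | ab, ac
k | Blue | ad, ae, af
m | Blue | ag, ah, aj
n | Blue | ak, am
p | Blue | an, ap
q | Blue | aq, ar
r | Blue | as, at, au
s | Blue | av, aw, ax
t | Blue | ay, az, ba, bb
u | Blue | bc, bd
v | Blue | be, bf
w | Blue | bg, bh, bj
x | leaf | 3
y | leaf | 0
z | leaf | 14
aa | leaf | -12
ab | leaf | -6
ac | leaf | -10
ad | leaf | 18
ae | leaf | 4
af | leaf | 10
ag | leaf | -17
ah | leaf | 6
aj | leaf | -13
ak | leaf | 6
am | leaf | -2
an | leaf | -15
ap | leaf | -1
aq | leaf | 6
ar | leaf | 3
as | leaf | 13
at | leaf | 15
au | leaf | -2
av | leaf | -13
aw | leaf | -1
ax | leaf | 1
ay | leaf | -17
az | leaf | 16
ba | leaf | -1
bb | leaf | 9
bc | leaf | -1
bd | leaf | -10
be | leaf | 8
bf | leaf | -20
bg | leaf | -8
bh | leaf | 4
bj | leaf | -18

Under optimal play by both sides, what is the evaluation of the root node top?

g (Blue): min(3, 0) = 0
h (Blue): min(14, -12) = -12
a (Red): max(0, -12) = 0
j (Blue): min(-6, -10) = -10
k (Blue): min(18, 4, 10) = 4
b (Red): max(-10, 4) = 4
m (Blue): min(-17, 6, -13) = -17
n (Blue): min(6, -2) = -2
p (Blue): min(-15, -1) = -15
c (Red): max(-17, -2, -15) = -2
q (Blue): min(6, 3) = 3
r (Blue): min(13, 15, -2) = -2
s (Blue): min(-13, -1, 1) = -13
d (Red): max(3, -2, -13) = 3
Left (Blue): min(0, 4, -2, 3) = -2
t (Blue): min(-17, 16, -1, 9) = -17
u (Blue): min(-1, -10) = -10
e (Red): max(-17, -10) = -10
v (Blue): min(8, -20) = -20
w (Blue): min(-8, 4, -18) = -18
f (Red): max(-20, -18) = -18
Mid (Blue): min(-10, -18) = -18
top (Red): max(-2, -18) = -2

-2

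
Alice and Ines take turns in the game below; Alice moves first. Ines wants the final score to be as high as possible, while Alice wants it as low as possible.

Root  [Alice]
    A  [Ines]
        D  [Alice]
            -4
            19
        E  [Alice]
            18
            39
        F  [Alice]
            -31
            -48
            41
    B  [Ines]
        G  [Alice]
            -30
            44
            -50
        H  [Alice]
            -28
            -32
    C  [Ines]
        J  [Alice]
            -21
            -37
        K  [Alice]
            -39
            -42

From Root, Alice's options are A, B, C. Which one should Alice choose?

C

D (Alice): min(-4, 19) = -4
E (Alice): min(18, 39) = 18
F (Alice): min(-31, -48, 41) = -48
A (Ines): max(-4, 18, -48) = 18
G (Alice): min(-30, 44, -50) = -50
H (Alice): min(-28, -32) = -32
B (Ines): max(-50, -32) = -32
J (Alice): min(-21, -37) = -37
K (Alice): min(-39, -42) = -42
C (Ines): max(-37, -42) = -37
Root (Alice): min(18, -32, -37) = -37
Alice at Root wants the lowest of {A=18, B=-32, C=-37}, so chooses C.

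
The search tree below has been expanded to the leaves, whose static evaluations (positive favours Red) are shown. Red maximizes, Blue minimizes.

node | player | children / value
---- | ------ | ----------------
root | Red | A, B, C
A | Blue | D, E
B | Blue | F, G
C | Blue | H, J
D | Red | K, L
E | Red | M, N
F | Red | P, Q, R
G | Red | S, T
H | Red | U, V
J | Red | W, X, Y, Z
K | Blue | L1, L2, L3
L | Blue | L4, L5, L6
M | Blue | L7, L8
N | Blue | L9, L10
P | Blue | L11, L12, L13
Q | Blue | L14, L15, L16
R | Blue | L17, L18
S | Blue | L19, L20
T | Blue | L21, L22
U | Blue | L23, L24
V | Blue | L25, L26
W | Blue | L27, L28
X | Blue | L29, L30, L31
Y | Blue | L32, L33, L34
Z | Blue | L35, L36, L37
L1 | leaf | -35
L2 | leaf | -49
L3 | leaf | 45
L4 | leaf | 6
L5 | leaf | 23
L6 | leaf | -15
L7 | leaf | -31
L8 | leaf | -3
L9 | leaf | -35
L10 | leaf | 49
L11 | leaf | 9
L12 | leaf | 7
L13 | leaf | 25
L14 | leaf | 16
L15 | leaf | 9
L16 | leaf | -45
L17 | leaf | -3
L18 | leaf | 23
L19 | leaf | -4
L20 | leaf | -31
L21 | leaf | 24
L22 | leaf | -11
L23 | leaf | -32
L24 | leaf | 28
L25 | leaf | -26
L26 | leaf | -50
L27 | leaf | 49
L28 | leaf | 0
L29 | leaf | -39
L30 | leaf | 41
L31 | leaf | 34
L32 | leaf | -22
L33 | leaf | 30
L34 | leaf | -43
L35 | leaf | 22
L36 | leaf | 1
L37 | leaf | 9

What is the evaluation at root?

-11

K (Blue): min(-35, -49, 45) = -49
L (Blue): min(6, 23, -15) = -15
D (Red): max(-49, -15) = -15
M (Blue): min(-31, -3) = -31
N (Blue): min(-35, 49) = -35
E (Red): max(-31, -35) = -31
A (Blue): min(-15, -31) = -31
P (Blue): min(9, 7, 25) = 7
Q (Blue): min(16, 9, -45) = -45
R (Blue): min(-3, 23) = -3
F (Red): max(7, -45, -3) = 7
S (Blue): min(-4, -31) = -31
T (Blue): min(24, -11) = -11
G (Red): max(-31, -11) = -11
B (Blue): min(7, -11) = -11
U (Blue): min(-32, 28) = -32
V (Blue): min(-26, -50) = -50
H (Red): max(-32, -50) = -32
W (Blue): min(49, 0) = 0
X (Blue): min(-39, 41, 34) = -39
Y (Blue): min(-22, 30, -43) = -43
Z (Blue): min(22, 1, 9) = 1
J (Red): max(0, -39, -43, 1) = 1
C (Blue): min(-32, 1) = -32
root (Red): max(-31, -11, -32) = -11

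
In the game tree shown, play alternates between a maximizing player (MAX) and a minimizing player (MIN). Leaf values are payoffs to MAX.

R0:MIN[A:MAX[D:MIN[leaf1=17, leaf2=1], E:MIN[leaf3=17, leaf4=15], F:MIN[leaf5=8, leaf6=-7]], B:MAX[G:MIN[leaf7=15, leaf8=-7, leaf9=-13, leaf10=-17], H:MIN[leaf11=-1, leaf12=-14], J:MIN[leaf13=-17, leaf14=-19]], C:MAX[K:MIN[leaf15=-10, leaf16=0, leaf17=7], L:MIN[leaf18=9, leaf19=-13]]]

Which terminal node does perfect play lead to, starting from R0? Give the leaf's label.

leaf12

D (MIN): min(17, 1) = 1
E (MIN): min(17, 15) = 15
F (MIN): min(8, -7) = -7
A (MAX): max(1, 15, -7) = 15
G (MIN): min(15, -7, -13, -17) = -17
H (MIN): min(-1, -14) = -14
J (MIN): min(-17, -19) = -19
B (MAX): max(-17, -14, -19) = -14
K (MIN): min(-10, 0, 7) = -10
L (MIN): min(9, -13) = -13
C (MAX): max(-10, -13) = -10
R0 (MIN): min(15, -14, -10) = -14
At R0, MIN picks B (lowest: -14).
At B, MAX picks H (highest: -14).
At H, MIN picks leaf12 (lowest: -14).
Terminal value -14.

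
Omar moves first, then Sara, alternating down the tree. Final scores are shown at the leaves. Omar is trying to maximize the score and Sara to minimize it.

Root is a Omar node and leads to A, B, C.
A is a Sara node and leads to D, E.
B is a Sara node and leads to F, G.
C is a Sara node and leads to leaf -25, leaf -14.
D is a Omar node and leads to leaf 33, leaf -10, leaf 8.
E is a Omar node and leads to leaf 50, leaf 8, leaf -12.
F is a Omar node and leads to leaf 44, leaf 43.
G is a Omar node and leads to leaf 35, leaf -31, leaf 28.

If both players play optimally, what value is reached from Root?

D (Omar): max(33, -10, 8) = 33
E (Omar): max(50, 8, -12) = 50
A (Sara): min(33, 50) = 33
F (Omar): max(44, 43) = 44
G (Omar): max(35, -31, 28) = 35
B (Sara): min(44, 35) = 35
C (Sara): min(-25, -14) = -25
Root (Omar): max(33, 35, -25) = 35

35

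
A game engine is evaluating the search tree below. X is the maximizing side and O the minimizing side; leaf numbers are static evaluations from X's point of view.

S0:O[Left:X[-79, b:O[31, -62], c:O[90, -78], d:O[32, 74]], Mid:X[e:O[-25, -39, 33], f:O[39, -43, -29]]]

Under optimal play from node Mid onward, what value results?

-39

e (O): min(-25, -39, 33) = -39
f (O): min(39, -43, -29) = -43
Mid (X): max(-39, -43) = -39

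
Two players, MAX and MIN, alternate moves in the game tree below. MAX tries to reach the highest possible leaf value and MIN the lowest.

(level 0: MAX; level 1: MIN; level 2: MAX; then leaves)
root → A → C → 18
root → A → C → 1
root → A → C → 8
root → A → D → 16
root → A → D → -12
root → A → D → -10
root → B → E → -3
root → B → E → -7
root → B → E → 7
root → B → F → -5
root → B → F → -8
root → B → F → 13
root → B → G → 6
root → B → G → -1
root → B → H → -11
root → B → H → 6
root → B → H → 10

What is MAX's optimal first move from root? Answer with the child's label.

C (MAX): max(18, 1, 8) = 18
D (MAX): max(16, -12, -10) = 16
A (MIN): min(18, 16) = 16
E (MAX): max(-3, -7, 7) = 7
F (MAX): max(-5, -8, 13) = 13
G (MAX): max(6, -1) = 6
H (MAX): max(-11, 6, 10) = 10
B (MIN): min(7, 13, 6, 10) = 6
root (MAX): max(16, 6) = 16
MAX at root wants the highest of {A=16, B=6}, so chooses A.

A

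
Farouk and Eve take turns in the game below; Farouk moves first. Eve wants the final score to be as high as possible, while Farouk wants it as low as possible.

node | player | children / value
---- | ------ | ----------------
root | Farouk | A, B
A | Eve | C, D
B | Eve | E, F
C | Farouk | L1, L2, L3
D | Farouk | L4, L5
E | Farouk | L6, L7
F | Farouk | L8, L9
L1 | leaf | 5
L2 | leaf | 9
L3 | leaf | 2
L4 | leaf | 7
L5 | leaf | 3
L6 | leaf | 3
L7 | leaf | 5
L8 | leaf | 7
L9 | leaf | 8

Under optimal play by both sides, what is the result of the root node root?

C (Farouk): min(5, 9, 2) = 2
D (Farouk): min(7, 3) = 3
A (Eve): max(2, 3) = 3
E (Farouk): min(3, 5) = 3
F (Farouk): min(7, 8) = 7
B (Eve): max(3, 7) = 7
root (Farouk): min(3, 7) = 3

3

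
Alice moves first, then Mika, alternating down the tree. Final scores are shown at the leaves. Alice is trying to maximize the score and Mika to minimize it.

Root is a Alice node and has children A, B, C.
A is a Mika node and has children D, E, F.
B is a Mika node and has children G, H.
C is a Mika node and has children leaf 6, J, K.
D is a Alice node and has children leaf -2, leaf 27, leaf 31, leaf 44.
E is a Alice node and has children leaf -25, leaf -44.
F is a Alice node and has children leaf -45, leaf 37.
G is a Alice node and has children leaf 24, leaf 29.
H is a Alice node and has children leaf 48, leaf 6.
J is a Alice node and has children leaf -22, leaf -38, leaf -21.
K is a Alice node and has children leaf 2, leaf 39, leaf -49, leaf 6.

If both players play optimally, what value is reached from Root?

D (Alice): max(-2, 27, 31, 44) = 44
E (Alice): max(-25, -44) = -25
F (Alice): max(-45, 37) = 37
A (Mika): min(44, -25, 37) = -25
G (Alice): max(24, 29) = 29
H (Alice): max(48, 6) = 48
B (Mika): min(29, 48) = 29
J (Alice): max(-22, -38, -21) = -21
K (Alice): max(2, 39, -49, 6) = 39
C (Mika): min(6, -21, 39) = -21
Root (Alice): max(-25, 29, -21) = 29

29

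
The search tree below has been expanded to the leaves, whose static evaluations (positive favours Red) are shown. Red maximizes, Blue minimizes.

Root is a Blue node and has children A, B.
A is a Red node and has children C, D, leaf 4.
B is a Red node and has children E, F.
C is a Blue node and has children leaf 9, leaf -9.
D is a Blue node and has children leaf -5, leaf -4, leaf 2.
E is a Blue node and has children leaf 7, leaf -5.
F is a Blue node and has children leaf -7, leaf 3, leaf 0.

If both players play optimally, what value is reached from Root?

C (Blue): min(9, -9) = -9
D (Blue): min(-5, -4, 2) = -5
A (Red): max(-9, -5, 4) = 4
E (Blue): min(7, -5) = -5
F (Blue): min(-7, 3, 0) = -7
B (Red): max(-5, -7) = -5
Root (Blue): min(4, -5) = -5

-5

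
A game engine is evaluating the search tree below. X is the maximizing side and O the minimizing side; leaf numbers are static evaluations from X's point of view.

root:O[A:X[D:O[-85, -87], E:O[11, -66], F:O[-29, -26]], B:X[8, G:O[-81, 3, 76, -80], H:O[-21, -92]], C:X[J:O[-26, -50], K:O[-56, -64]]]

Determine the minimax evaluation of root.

-50

D (O): min(-85, -87) = -87
E (O): min(11, -66) = -66
F (O): min(-29, -26) = -29
A (X): max(-87, -66, -29) = -29
G (O): min(-81, 3, 76, -80) = -81
H (O): min(-21, -92) = -92
B (X): max(8, -81, -92) = 8
J (O): min(-26, -50) = -50
K (O): min(-56, -64) = -64
C (X): max(-50, -64) = -50
root (O): min(-29, 8, -50) = -50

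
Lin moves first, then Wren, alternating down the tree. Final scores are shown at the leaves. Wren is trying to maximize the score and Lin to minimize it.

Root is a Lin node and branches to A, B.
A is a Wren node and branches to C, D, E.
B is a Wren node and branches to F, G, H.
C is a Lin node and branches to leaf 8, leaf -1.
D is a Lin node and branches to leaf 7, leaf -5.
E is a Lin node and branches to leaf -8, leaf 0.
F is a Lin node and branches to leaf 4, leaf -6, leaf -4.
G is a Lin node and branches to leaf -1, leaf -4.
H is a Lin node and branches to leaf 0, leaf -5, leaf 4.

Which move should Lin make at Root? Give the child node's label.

B

C (Lin): min(8, -1) = -1
D (Lin): min(7, -5) = -5
E (Lin): min(-8, 0) = -8
A (Wren): max(-1, -5, -8) = -1
F (Lin): min(4, -6, -4) = -6
G (Lin): min(-1, -4) = -4
H (Lin): min(0, -5, 4) = -5
B (Wren): max(-6, -4, -5) = -4
Root (Lin): min(-1, -4) = -4
Lin at Root wants the lowest of {A=-1, B=-4}, so chooses B.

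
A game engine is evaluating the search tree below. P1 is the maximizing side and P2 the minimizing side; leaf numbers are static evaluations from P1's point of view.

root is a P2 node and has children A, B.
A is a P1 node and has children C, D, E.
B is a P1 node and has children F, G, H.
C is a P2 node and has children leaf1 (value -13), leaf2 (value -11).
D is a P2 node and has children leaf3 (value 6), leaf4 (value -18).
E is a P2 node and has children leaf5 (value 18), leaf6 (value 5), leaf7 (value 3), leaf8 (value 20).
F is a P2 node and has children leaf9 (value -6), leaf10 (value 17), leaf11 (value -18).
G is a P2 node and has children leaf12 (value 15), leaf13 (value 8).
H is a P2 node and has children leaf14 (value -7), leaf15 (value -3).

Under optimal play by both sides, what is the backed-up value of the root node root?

C (P2): min(-13, -11) = -13
D (P2): min(6, -18) = -18
E (P2): min(18, 5, 3, 20) = 3
A (P1): max(-13, -18, 3) = 3
F (P2): min(-6, 17, -18) = -18
G (P2): min(15, 8) = 8
H (P2): min(-7, -3) = -7
B (P1): max(-18, 8, -7) = 8
root (P2): min(3, 8) = 3

3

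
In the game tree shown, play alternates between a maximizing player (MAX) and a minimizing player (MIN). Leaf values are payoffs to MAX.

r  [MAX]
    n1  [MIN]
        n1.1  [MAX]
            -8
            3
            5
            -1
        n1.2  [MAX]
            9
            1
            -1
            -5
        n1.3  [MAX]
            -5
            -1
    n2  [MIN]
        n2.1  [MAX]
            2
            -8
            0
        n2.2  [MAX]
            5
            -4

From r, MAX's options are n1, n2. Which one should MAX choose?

n2

n1.1 (MAX): max(-8, 3, 5, -1) = 5
n1.2 (MAX): max(9, 1, -1, -5) = 9
n1.3 (MAX): max(-5, -1) = -1
n1 (MIN): min(5, 9, -1) = -1
n2.1 (MAX): max(2, -8, 0) = 2
n2.2 (MAX): max(5, -4) = 5
n2 (MIN): min(2, 5) = 2
r (MAX): max(-1, 2) = 2
MAX at r wants the highest of {n1=-1, n2=2}, so chooses n2.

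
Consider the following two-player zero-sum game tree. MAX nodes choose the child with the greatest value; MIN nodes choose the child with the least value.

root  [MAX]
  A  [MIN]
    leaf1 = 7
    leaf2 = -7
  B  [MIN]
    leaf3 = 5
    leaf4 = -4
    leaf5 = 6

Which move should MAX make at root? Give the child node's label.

B

A (MIN): min(7, -7) = -7
B (MIN): min(5, -4, 6) = -4
root (MAX): max(-7, -4) = -4
MAX at root wants the highest of {A=-7, B=-4}, so chooses B.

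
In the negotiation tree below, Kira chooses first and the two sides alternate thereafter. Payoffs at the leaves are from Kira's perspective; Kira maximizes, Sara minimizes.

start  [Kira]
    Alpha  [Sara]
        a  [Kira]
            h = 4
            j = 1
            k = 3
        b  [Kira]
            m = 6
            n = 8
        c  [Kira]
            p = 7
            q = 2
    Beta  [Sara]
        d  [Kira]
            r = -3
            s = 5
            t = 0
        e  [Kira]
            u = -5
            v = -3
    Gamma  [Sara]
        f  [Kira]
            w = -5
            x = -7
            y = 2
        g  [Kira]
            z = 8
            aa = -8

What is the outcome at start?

a (Kira): max(4, 1, 3) = 4
b (Kira): max(6, 8) = 8
c (Kira): max(7, 2) = 7
Alpha (Sara): min(4, 8, 7) = 4
d (Kira): max(-3, 5, 0) = 5
e (Kira): max(-5, -3) = -3
Beta (Sara): min(5, -3) = -3
f (Kira): max(-5, -7, 2) = 2
g (Kira): max(8, -8) = 8
Gamma (Sara): min(2, 8) = 2
start (Kira): max(4, -3, 2) = 4

4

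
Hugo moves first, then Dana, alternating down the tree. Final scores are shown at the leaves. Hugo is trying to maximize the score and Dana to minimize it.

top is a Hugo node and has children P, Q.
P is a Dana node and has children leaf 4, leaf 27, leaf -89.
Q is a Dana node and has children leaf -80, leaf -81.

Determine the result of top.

-81

P (Dana): min(4, 27, -89) = -89
Q (Dana): min(-80, -81) = -81
top (Hugo): max(-89, -81) = -81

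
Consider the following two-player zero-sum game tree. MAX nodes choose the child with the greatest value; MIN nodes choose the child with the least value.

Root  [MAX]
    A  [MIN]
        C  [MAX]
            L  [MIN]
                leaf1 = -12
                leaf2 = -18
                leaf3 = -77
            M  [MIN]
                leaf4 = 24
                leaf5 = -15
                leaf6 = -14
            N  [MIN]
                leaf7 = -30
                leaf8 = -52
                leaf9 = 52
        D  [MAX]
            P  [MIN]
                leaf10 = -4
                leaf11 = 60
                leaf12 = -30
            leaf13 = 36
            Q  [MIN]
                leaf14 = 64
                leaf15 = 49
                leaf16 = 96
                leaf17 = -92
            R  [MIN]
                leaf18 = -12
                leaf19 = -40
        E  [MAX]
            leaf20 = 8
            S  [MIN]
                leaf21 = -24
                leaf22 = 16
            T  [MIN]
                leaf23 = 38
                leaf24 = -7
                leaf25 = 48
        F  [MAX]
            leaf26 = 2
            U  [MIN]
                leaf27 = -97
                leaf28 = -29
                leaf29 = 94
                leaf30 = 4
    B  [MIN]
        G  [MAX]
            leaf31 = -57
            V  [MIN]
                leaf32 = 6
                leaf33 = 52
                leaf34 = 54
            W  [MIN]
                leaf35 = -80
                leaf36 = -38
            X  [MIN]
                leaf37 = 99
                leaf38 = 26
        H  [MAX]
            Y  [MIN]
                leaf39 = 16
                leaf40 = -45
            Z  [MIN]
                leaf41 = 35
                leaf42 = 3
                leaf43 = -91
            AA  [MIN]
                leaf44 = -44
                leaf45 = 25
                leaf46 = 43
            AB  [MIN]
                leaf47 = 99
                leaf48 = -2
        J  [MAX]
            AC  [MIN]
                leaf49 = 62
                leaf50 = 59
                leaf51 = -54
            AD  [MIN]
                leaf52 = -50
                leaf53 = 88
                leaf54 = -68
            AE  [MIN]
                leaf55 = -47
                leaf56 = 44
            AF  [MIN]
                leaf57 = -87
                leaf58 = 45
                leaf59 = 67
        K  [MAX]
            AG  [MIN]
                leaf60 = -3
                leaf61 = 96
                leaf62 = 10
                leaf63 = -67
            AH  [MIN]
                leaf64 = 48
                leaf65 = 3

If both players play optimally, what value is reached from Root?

L (MIN): min(-12, -18, -77) = -77
M (MIN): min(24, -15, -14) = -15
N (MIN): min(-30, -52, 52) = -52
C (MAX): max(-77, -15, -52) = -15
P (MIN): min(-4, 60, -30) = -30
Q (MIN): min(64, 49, 96, -92) = -92
R (MIN): min(-12, -40) = -40
D (MAX): max(-30, 36, -92, -40) = 36
S (MIN): min(-24, 16) = -24
T (MIN): min(38, -7, 48) = -7
E (MAX): max(8, -24, -7) = 8
U (MIN): min(-97, -29, 94, 4) = -97
F (MAX): max(2, -97) = 2
A (MIN): min(-15, 36, 8, 2) = -15
V (MIN): min(6, 52, 54) = 6
W (MIN): min(-80, -38) = -80
X (MIN): min(99, 26) = 26
G (MAX): max(-57, 6, -80, 26) = 26
Y (MIN): min(16, -45) = -45
Z (MIN): min(35, 3, -91) = -91
AA (MIN): min(-44, 25, 43) = -44
AB (MIN): min(99, -2) = -2
H (MAX): max(-45, -91, -44, -2) = -2
AC (MIN): min(62, 59, -54) = -54
AD (MIN): min(-50, 88, -68) = -68
AE (MIN): min(-47, 44) = -47
AF (MIN): min(-87, 45, 67) = -87
J (MAX): max(-54, -68, -47, -87) = -47
AG (MIN): min(-3, 96, 10, -67) = -67
AH (MIN): min(48, 3) = 3
K (MAX): max(-67, 3) = 3
B (MIN): min(26, -2, -47, 3) = -47
Root (MAX): max(-15, -47) = -15

-15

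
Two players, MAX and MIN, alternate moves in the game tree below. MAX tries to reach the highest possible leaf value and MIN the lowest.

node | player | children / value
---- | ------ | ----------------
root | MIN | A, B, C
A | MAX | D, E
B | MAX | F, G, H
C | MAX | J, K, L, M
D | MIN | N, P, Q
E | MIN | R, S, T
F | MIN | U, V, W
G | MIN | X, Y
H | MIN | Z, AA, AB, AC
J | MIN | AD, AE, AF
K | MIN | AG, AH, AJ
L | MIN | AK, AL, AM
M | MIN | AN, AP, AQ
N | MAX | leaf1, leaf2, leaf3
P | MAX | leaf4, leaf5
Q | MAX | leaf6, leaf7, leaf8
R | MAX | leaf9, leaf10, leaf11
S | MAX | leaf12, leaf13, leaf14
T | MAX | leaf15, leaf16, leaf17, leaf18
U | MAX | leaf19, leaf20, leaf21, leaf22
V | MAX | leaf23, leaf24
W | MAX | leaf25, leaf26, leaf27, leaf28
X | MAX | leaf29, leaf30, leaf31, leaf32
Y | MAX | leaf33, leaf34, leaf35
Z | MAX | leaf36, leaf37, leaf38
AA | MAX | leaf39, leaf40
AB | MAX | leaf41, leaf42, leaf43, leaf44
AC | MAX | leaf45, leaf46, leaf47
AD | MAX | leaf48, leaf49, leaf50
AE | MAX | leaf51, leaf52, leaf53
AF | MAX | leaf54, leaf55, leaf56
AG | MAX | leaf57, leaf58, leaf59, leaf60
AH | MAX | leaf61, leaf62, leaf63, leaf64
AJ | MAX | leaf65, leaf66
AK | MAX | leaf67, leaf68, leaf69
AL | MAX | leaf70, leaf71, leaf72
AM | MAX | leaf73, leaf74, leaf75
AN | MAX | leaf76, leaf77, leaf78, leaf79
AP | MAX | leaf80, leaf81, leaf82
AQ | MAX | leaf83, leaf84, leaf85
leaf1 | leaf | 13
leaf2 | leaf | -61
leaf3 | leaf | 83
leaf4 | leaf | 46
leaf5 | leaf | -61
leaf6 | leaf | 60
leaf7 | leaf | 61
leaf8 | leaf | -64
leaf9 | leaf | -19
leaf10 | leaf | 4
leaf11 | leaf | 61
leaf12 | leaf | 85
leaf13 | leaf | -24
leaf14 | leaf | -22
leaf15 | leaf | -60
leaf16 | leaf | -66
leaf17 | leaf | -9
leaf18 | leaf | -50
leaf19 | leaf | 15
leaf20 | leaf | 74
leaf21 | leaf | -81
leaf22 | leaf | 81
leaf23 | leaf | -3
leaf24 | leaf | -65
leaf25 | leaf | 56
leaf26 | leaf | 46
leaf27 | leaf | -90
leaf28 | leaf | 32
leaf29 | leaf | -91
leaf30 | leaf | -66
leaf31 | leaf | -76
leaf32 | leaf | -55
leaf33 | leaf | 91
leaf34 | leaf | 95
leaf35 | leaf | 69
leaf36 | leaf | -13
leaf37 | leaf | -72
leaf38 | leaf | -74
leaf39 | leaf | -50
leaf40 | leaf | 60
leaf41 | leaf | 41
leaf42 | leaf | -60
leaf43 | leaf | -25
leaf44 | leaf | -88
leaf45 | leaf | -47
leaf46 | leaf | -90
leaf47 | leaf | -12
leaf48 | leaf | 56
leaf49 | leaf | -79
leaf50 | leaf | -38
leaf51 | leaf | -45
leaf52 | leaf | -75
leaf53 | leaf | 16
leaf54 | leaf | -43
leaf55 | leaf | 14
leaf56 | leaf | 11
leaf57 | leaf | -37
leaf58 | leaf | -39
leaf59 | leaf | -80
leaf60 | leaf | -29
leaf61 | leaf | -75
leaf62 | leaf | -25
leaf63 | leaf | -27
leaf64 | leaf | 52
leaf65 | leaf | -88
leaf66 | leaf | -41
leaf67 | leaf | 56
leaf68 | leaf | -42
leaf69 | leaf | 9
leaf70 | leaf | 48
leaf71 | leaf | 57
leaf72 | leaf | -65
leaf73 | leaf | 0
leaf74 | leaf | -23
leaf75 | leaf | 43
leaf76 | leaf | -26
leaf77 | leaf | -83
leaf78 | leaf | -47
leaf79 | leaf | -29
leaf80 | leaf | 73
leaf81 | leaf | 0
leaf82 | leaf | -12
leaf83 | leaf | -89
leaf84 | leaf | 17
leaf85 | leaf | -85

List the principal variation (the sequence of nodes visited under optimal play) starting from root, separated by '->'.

root -> B -> F -> V -> leaf23

N (MAX): max(13, -61, 83) = 83
P (MAX): max(46, -61) = 46
Q (MAX): max(60, 61, -64) = 61
D (MIN): min(83, 46, 61) = 46
R (MAX): max(-19, 4, 61) = 61
S (MAX): max(85, -24, -22) = 85
T (MAX): max(-60, -66, -9, -50) = -9
E (MIN): min(61, 85, -9) = -9
A (MAX): max(46, -9) = 46
U (MAX): max(15, 74, -81, 81) = 81
V (MAX): max(-3, -65) = -3
W (MAX): max(56, 46, -90, 32) = 56
F (MIN): min(81, -3, 56) = -3
X (MAX): max(-91, -66, -76, -55) = -55
Y (MAX): max(91, 95, 69) = 95
G (MIN): min(-55, 95) = -55
Z (MAX): max(-13, -72, -74) = -13
AA (MAX): max(-50, 60) = 60
AB (MAX): max(41, -60, -25, -88) = 41
AC (MAX): max(-47, -90, -12) = -12
H (MIN): min(-13, 60, 41, -12) = -13
B (MAX): max(-3, -55, -13) = -3
AD (MAX): max(56, -79, -38) = 56
AE (MAX): max(-45, -75, 16) = 16
AF (MAX): max(-43, 14, 11) = 14
J (MIN): min(56, 16, 14) = 14
AG (MAX): max(-37, -39, -80, -29) = -29
AH (MAX): max(-75, -25, -27, 52) = 52
AJ (MAX): max(-88, -41) = -41
K (MIN): min(-29, 52, -41) = -41
AK (MAX): max(56, -42, 9) = 56
AL (MAX): max(48, 57, -65) = 57
AM (MAX): max(0, -23, 43) = 43
L (MIN): min(56, 57, 43) = 43
AN (MAX): max(-26, -83, -47, -29) = -26
AP (MAX): max(73, 0, -12) = 73
AQ (MAX): max(-89, 17, -85) = 17
M (MIN): min(-26, 73, 17) = -26
C (MAX): max(14, -41, 43, -26) = 43
root (MIN): min(46, -3, 43) = -3
At root, MIN picks B (lowest: -3).
At B, MAX picks F (highest: -3).
At F, MIN picks V (lowest: -3).
At V, MAX picks leaf23 (highest: -3).
Terminal value -3.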